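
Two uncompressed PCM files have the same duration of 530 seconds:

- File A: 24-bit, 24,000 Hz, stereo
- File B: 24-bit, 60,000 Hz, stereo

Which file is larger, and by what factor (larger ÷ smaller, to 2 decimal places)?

File B, by a factor of 2.50

File A: 24,000 × 3 × 2 = 144,000 bytes/s.
File B: 60,000 × 3 × 2 = 360,000 bytes/s.
File B is larger; ratio = 190,800,000 / 76,320,000 = 2.50.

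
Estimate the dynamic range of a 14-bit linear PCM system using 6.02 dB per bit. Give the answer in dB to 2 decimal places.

14 × 6.02 = 84.28 dB.

84.28 dB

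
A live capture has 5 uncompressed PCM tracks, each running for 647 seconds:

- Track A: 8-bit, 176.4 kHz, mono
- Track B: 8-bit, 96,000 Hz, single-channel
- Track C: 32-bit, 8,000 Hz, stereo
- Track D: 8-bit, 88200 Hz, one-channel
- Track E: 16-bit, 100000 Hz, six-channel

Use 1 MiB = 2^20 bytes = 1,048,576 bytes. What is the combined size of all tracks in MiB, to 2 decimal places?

1002.42 MiB

Track A: 176,400 × 647 × 1 × 1 = 114,130,800 bytes.
Track B: 96,000 × 647 × 1 × 1 = 62,112,000 bytes.
Track C: 8,000 × 647 × 4 × 2 = 41,408,000 bytes.
Track D: 88,200 × 647 × 1 × 1 = 57,065,400 bytes.
Track E: 100,000 × 647 × 2 × 6 = 776,400,000 bytes.
Total = 1,051,116,200 bytes = 1002.42 MiB.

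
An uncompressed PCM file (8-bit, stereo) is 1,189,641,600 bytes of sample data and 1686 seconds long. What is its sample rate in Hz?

Bytes = sample_rate × seconds × bytes_per_sample × channels.
sample_rate = 1,189,641,600 / (1,686 × 1 × 2) = 1,189,641,600 / 3,372 = 352,800 Hz.

352,800 Hz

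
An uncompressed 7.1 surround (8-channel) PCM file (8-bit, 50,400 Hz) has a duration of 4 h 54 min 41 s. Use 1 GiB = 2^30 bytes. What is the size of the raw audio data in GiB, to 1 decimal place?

6.6 GiB

Duration = 4 h 54 min 41 s = 17,681 s.
Bytes = 50,400 samples/s × 17,681 s × 1 bytes/sample × 8 ch = 7,128,979,200 bytes.
7,128,979,200 / 1,073,741,824 = 6.6 GiB.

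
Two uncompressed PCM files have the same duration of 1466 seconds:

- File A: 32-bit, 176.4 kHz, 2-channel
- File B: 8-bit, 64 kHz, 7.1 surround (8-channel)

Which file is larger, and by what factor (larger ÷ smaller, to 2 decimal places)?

File A, by a factor of 2.76

File A: 176,400 × 4 × 2 = 1,411,200 bytes/s.
File B: 64,000 × 1 × 8 = 512,000 bytes/s.
File A is larger; ratio = 2,068,819,200 / 750,592,000 = 2.76.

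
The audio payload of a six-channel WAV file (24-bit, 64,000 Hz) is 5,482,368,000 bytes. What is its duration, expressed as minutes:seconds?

Byte rate = 64,000 × 3 × 6 = 1,152,000 bytes/s.
Duration = 5,482,368,000 / 1,152,000 = 4,759 s.
4,759 s = 79:19.

79:19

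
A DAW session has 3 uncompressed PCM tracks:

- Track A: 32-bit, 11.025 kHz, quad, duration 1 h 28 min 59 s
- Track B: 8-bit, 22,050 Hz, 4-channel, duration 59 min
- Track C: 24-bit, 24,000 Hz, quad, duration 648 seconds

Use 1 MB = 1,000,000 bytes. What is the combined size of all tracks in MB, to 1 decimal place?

1440.7 MB

Track A: 1 h 28 min 59 s = 5,339 s; 11,025 × 5,339 × 4 × 4 = 941,799,600 bytes.
Track B: 59 min = 3,540 s; 22,050 × 3,540 × 1 × 4 = 312,228,000 bytes.
Track C: 24,000 × 648 × 3 × 4 = 186,624,000 bytes.
Total = 1,440,651,600 bytes = 1440.7 MB.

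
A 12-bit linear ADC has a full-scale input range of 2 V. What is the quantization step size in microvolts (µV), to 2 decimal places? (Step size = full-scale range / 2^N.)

488.28 µV

2 V / 2^12 = 2 / 4,096 V = 488.28 µV.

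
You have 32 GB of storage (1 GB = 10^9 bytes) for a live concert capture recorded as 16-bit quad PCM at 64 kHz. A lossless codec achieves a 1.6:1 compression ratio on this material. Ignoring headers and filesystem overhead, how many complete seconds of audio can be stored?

100,000 seconds

Uncompressed byte rate = 64,000 × 2 × 4 = 512,000 bytes/s.
After 1.6:1 compression, effective rate ≈ 320000 bytes/s.
Capacity = 32 × 1,000,000,000 = 32,000,000,000 bytes.
32,000,000,000 / effective rate ≈ 100000 s → 100,000 seconds.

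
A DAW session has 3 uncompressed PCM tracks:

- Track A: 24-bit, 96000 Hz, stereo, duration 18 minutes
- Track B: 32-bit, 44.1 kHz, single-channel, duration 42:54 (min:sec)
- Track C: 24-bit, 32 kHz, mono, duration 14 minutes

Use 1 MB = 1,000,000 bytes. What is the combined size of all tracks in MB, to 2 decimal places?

1156.77 MB

Track A: 18 minutes = 1,080 s; 96,000 × 1,080 × 3 × 2 = 622,080,000 bytes.
Track B: 42:54 (min:sec) = 2,574 s; 44,100 × 2,574 × 4 × 1 = 454,053,600 bytes.
Track C: 14 minutes = 840 s; 32,000 × 840 × 3 × 1 = 80,640,000 bytes.
Total = 1,156,773,600 bytes = 1156.77 MB.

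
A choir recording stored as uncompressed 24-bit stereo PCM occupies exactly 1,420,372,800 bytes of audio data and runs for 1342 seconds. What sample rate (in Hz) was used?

176,400 Hz

Bytes = sample_rate × seconds × bytes_per_sample × channels.
sample_rate = 1,420,372,800 / (1,342 × 3 × 2) = 1,420,372,800 / 8,052 = 176,400 Hz.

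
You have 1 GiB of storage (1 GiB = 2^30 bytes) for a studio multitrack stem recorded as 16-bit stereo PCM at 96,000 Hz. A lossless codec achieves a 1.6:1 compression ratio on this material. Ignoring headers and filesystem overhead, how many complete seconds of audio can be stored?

Uncompressed byte rate = 96,000 × 2 × 2 = 384,000 bytes/s.
After 1.6:1 compression, effective rate ≈ 240000 bytes/s.
Capacity = 1 × 1,073,741,824 = 1,073,741,824 bytes.
1,073,741,824 / effective rate ≈ 4473.92 s → 4,473 seconds.

4,473 seconds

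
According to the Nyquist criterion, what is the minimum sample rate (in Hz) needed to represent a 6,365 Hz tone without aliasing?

Minimum sample rate = 2 × 6,365 Hz = 12,730 Hz.

12,730 Hz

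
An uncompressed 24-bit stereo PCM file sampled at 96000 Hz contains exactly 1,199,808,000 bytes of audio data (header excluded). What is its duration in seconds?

Byte rate = 96,000 × 3 × 2 = 576,000 bytes/s.
Duration = 1,199,808,000 / 576,000 = 2,083 s.

2,083 seconds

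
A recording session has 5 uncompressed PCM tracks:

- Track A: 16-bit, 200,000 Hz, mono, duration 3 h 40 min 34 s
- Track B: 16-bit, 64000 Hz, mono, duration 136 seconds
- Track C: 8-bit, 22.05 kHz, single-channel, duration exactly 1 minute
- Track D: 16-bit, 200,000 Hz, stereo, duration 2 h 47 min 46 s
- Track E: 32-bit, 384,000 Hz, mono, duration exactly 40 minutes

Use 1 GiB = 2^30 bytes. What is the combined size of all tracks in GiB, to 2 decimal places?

15.88 GiB

Track A: 3 h 40 min 34 s = 13,234 s; 200,000 × 13,234 × 2 × 1 = 5,293,600,000 bytes.
Track B: 64,000 × 136 × 2 × 1 = 17,408,000 bytes.
Track C: exactly 1 minute = 60 s; 22,050 × 60 × 1 × 1 = 1,323,000 bytes.
Track D: 2 h 47 min 46 s = 10,066 s; 200,000 × 10,066 × 2 × 2 = 8,052,800,000 bytes.
Track E: exactly 40 minutes = 2,400 s; 384,000 × 2,400 × 4 × 1 = 3,686,400,000 bytes.
Total = 17,051,531,000 bytes = 15.88 GiB.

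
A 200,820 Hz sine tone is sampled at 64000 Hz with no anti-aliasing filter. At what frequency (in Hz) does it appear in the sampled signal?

Nyquist = 64,000/2 = 32,000 Hz; 200,820 Hz exceeds it.
Alias = |200,820 − 3×64,000| = |200,820 − 192,000| = 8,820 Hz.

8,820 Hz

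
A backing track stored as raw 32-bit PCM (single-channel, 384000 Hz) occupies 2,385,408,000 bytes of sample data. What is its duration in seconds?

1,553 seconds

Byte rate = 384,000 × 4 × 1 = 1,536,000 bytes/s.
Duration = 2,385,408,000 / 1,536,000 = 1,553 s.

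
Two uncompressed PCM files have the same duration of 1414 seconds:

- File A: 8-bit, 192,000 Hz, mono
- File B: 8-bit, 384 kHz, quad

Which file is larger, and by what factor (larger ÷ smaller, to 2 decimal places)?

File B, by a factor of 8.00

File A: 192,000 × 1 × 1 = 192,000 bytes/s.
File B: 384,000 × 1 × 4 = 1,536,000 bytes/s.
File B is larger; ratio = 2,171,904,000 / 271,488,000 = 8.00.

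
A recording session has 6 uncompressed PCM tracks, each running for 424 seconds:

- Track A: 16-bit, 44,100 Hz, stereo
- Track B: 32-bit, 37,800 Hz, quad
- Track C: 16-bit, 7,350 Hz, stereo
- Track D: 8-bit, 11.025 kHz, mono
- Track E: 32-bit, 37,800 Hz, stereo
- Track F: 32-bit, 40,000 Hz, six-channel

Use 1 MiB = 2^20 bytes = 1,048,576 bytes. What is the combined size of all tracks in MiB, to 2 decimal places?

842.69 MiB

Track A: 44,100 × 424 × 2 × 2 = 74,793,600 bytes.
Track B: 37,800 × 424 × 4 × 4 = 256,435,200 bytes.
Track C: 7,350 × 424 × 2 × 2 = 12,465,600 bytes.
Track D: 11,025 × 424 × 1 × 1 = 4,674,600 bytes.
Track E: 37,800 × 424 × 4 × 2 = 128,217,600 bytes.
Track F: 40,000 × 424 × 4 × 6 = 407,040,000 bytes.
Total = 883,626,600 bytes = 842.69 MiB.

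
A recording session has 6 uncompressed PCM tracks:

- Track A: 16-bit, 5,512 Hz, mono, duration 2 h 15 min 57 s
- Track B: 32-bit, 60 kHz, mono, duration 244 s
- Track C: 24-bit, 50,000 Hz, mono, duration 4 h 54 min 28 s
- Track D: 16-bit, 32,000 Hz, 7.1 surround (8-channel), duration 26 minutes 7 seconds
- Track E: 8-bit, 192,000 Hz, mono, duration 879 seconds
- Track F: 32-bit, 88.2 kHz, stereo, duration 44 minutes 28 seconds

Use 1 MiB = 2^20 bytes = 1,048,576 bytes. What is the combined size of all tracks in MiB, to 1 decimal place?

5390.4 MiB

Track A: 2 h 15 min 57 s = 8,157 s; 5,512 × 8,157 × 2 × 1 = 89,922,768 bytes.
Track B: 60,000 × 244 × 4 × 1 = 58,560,000 bytes.
Track C: 4 h 54 min 28 s = 17,668 s; 50,000 × 17,668 × 3 × 1 = 2,650,200,000 bytes.
Track D: 26 minutes 7 seconds = 1,567 s; 32,000 × 1,567 × 2 × 8 = 802,304,000 bytes.
Track E: 192,000 × 879 × 1 × 1 = 168,768,000 bytes.
Track F: 44 minutes 28 seconds = 2,668 s; 88,200 × 2,668 × 4 × 2 = 1,882,540,800 bytes.
Total = 5,652,295,568 bytes = 5390.4 MiB.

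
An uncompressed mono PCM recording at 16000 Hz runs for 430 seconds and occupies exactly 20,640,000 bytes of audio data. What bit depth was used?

Bytes per sample = 20,640,000 / (16,000 × 430 × 1) = 20,640,000 / 6,880,000 = 3.
Bit depth = 3 × 8 = 24 bits.

24 bits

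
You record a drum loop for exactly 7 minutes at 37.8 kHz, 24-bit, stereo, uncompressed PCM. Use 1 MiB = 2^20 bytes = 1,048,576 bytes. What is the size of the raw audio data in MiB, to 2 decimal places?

90.84 MiB

Duration = exactly 7 minutes = 420 s.
Bytes = 37,800 samples/s × 420 s × 3 bytes/sample × 2 ch = 95,256,000 bytes.
95,256,000 / 1,048,576 = 90.84 MiB.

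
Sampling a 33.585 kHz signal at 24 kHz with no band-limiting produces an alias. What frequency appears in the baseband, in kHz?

9.585 kHz

Nyquist = 24,000/2 = 12,000 Hz; 33,585 Hz exceeds it.
Alias = |33,585 − 1×24,000| = |33,585 − 24,000| = 9,585 Hz = 9.585 kHz.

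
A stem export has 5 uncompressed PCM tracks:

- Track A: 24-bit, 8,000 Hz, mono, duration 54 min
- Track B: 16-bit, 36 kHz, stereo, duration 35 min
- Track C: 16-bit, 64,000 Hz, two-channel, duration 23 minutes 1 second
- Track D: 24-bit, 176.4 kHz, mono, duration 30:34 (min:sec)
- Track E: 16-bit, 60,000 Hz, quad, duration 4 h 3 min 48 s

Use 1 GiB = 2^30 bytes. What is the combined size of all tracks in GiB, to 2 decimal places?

Track A: 54 min = 3,240 s; 8,000 × 3,240 × 3 × 1 = 77,760,000 bytes.
Track B: 35 min = 2,100 s; 36,000 × 2,100 × 2 × 2 = 302,400,000 bytes.
Track C: 23 minutes 1 second = 1,381 s; 64,000 × 1,381 × 2 × 2 = 353,536,000 bytes.
Track D: 30:34 (min:sec) = 1,834 s; 176,400 × 1,834 × 3 × 1 = 970,552,800 bytes.
Track E: 4 h 3 min 48 s = 14,628 s; 60,000 × 14,628 × 2 × 4 = 7,021,440,000 bytes.
Total = 8,725,688,800 bytes = 8.13 GiB.

8.13 GiB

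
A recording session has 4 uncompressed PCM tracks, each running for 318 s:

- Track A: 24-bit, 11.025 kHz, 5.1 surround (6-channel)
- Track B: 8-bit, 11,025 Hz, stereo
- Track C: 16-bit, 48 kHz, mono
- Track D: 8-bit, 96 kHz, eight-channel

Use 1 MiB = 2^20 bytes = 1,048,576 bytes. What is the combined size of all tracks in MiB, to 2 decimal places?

328.89 MiB

Track A: 11,025 × 318 × 3 × 6 = 63,107,100 bytes.
Track B: 11,025 × 318 × 1 × 2 = 7,011,900 bytes.
Track C: 48,000 × 318 × 2 × 1 = 30,528,000 bytes.
Track D: 96,000 × 318 × 1 × 8 = 244,224,000 bytes.
Total = 344,871,000 bytes = 328.89 MiB.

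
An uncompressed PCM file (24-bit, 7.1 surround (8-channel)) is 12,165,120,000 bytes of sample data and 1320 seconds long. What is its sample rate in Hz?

384,000 Hz

Bytes = sample_rate × seconds × bytes_per_sample × channels.
sample_rate = 12,165,120,000 / (1,320 × 3 × 8) = 12,165,120,000 / 31,680 = 384,000 Hz.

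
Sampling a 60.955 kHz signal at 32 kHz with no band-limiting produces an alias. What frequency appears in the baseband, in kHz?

3.045 kHz

Nyquist = 32,000/2 = 16,000 Hz; 60,955 Hz exceeds it.
Alias = |60,955 − 2×32,000| = |60,955 − 64,000| = 3,045 Hz = 3.045 kHz.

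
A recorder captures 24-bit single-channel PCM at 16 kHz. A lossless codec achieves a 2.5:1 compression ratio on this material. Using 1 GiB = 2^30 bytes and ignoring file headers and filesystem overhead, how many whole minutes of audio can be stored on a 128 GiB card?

Uncompressed byte rate = 16,000 × 3 × 1 = 48,000 bytes/s.
After 2.5:1 compression, effective rate ≈ 19200 bytes/s.
Capacity = 128 × 1,073,741,824 = 137,438,953,472 bytes.
137,438,953,472 / effective rate ≈ 7158278.83 s → 119,304 minutes.

119,304 minutes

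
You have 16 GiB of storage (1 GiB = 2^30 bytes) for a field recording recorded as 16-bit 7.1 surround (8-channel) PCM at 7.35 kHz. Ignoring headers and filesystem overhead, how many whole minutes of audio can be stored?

Uncompressed byte rate = 7,350 × 2 × 8 = 117,600 bytes/s.
Capacity = 16 × 1,073,741,824 = 17,179,869,184 bytes.
17,179,869,184 / 117,600 ≈ 146087.32 s → 2,434 minutes.

2,434 minutes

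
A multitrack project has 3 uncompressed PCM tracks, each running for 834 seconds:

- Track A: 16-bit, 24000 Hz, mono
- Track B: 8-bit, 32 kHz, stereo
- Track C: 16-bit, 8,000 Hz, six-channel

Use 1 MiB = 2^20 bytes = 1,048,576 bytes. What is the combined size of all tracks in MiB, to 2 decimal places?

165.44 MiB

Track A: 24,000 × 834 × 2 × 1 = 40,032,000 bytes.
Track B: 32,000 × 834 × 1 × 2 = 53,376,000 bytes.
Track C: 8,000 × 834 × 2 × 6 = 80,064,000 bytes.
Total = 173,472,000 bytes = 165.44 MiB.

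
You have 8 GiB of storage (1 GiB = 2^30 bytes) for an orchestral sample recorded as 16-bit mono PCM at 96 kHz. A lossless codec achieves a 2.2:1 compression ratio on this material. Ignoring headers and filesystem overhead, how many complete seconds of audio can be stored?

98,426 seconds

Uncompressed byte rate = 96,000 × 2 × 1 = 192,000 bytes/s.
After 2.2:1 compression, effective rate ≈ 87272.73 bytes/s.
Capacity = 8 × 1,073,741,824 = 8,589,934,592 bytes.
8,589,934,592 / effective rate ≈ 98426.33 s → 98,426 seconds.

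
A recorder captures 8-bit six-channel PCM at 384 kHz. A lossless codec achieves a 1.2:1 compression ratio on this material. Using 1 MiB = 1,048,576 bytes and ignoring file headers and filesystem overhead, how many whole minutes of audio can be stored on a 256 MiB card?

2 minutes

Uncompressed byte rate = 384,000 × 1 × 6 = 2,304,000 bytes/s.
After 1.2:1 compression, effective rate ≈ 1920000 bytes/s.
Capacity = 256 × 1,048,576 = 268,435,456 bytes.
268,435,456 / effective rate ≈ 139.81 s → 2 minutes.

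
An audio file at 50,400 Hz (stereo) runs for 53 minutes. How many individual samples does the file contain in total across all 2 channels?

320,544,000 samples

53 minutes = 3,180 s.
50,400 × 3,180 s × 2 ch = 320,544,000 samples.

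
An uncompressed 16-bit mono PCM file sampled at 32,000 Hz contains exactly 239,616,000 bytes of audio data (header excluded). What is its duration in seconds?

3,744 seconds

Byte rate = 32,000 × 2 × 1 = 64,000 bytes/s.
Duration = 239,616,000 / 64,000 = 3,744 s.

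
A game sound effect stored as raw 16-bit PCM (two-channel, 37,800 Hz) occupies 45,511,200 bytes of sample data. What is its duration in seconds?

301 seconds

Byte rate = 37,800 × 2 × 2 = 151,200 bytes/s.
Duration = 45,511,200 / 151,200 = 301 s.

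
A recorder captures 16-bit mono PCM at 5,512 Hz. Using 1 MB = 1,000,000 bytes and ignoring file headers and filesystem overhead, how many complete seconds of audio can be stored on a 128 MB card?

Uncompressed byte rate = 5,512 × 2 × 1 = 11,024 bytes/s.
Capacity = 128 × 1,000,000 = 128,000,000 bytes.
128,000,000 / 11,024 ≈ 11611.03 s → 11,611 seconds.

11,611 seconds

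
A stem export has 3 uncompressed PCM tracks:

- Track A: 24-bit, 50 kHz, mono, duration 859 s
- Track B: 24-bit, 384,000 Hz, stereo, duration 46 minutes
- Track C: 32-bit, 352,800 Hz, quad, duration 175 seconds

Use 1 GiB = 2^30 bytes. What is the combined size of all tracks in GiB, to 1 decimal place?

7.0 GiB

Track A: 50,000 × 859 × 3 × 1 = 128,850,000 bytes.
Track B: 46 minutes = 2,760 s; 384,000 × 2,760 × 3 × 2 = 6,359,040,000 bytes.
Track C: 352,800 × 175 × 4 × 4 = 987,840,000 bytes.
Total = 7,475,730,000 bytes = 7.0 GiB.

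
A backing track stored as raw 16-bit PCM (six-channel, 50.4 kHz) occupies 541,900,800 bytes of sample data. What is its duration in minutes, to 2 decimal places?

14.93 minutes

Byte rate = 50,400 × 2 × 6 = 604,800 bytes/s.
Duration = 541,900,800 / 604,800 = 896 s.
896 s / 60 = 14.93 minutes.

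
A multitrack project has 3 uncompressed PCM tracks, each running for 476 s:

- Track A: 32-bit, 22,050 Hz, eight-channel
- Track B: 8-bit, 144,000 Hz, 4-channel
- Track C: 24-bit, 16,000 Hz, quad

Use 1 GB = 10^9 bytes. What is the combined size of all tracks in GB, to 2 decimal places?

Track A: 22,050 × 476 × 4 × 8 = 335,865,600 bytes.
Track B: 144,000 × 476 × 1 × 4 = 274,176,000 bytes.
Track C: 16,000 × 476 × 3 × 4 = 91,392,000 bytes.
Total = 701,433,600 bytes = 0.70 GB.

0.70 GB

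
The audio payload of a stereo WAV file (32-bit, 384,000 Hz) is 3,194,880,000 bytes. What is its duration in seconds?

Byte rate = 384,000 × 4 × 2 = 3,072,000 bytes/s.
Duration = 3,194,880,000 / 3,072,000 = 1,040 s.

1,040 seconds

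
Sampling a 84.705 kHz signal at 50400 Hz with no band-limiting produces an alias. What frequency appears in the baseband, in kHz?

16.095 kHz

Nyquist = 50,400/2 = 25,200 Hz; 84,705 Hz exceeds it.
Alias = |84,705 − 2×50,400| = |84,705 − 100,800| = 16,095 Hz = 16.095 kHz.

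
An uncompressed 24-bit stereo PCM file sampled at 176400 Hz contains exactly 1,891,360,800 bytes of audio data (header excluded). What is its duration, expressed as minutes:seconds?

Byte rate = 176,400 × 3 × 2 = 1,058,400 bytes/s.
Duration = 1,891,360,800 / 1,058,400 = 1,787 s.
1,787 s = 29:47.

29:47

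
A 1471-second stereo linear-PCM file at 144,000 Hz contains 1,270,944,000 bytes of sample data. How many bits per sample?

24 bits

Bytes per sample = 1,270,944,000 / (144,000 × 1,471 × 2) = 1,270,944,000 / 423,648,000 = 3.
Bit depth = 3 × 8 = 24 bits.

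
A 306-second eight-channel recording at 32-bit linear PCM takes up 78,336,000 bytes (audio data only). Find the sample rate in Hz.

8,000 Hz

Bytes = sample_rate × seconds × bytes_per_sample × channels.
sample_rate = 78,336,000 / (306 × 4 × 8) = 78,336,000 / 9,792 = 8,000 Hz.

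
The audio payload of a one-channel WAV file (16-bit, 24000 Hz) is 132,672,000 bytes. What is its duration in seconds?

2,764 seconds

Byte rate = 24,000 × 2 × 1 = 48,000 bytes/s.
Duration = 132,672,000 / 48,000 = 2,764 s.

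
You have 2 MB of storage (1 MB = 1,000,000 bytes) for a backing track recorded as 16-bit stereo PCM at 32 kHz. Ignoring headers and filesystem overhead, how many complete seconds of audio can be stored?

15 seconds

Uncompressed byte rate = 32,000 × 2 × 2 = 128,000 bytes/s.
Capacity = 2 × 1,000,000 = 2,000,000 bytes.
2,000,000 / 128,000 ≈ 15.62 s → 15 seconds.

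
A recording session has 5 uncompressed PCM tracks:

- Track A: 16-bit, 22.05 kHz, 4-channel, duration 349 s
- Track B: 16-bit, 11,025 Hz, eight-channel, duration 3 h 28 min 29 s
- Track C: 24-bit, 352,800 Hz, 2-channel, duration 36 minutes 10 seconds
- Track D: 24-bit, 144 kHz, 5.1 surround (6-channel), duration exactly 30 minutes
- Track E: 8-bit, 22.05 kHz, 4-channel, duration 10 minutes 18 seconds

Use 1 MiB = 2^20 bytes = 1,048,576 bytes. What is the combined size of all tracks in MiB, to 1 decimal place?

11045.2 MiB

Track A: 22,050 × 349 × 2 × 4 = 61,563,600 bytes.
Track B: 3 h 28 min 29 s = 12,509 s; 11,025 × 12,509 × 2 × 8 = 2,206,587,600 bytes.
Track C: 36 minutes 10 seconds = 2,170 s; 352,800 × 2,170 × 3 × 2 = 4,593,456,000 bytes.
Track D: exactly 30 minutes = 1,800 s; 144,000 × 1,800 × 3 × 6 = 4,665,600,000 bytes.
Track E: 10 minutes 18 seconds = 618 s; 22,050 × 618 × 1 × 4 = 54,507,600 bytes.
Total = 11,581,714,800 bytes = 11045.2 MiB.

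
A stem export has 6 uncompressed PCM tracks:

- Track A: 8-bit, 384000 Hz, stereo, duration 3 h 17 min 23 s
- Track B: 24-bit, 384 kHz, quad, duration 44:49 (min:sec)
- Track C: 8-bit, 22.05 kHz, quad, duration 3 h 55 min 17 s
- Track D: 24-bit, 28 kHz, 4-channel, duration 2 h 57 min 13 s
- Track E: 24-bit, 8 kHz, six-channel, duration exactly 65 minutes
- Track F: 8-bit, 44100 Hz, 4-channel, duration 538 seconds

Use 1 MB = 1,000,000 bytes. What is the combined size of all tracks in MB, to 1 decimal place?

26960.6 MB

Track A: 3 h 17 min 23 s = 11,843 s; 384,000 × 11,843 × 1 × 2 = 9,095,424,000 bytes.
Track B: 44:49 (min:sec) = 2,689 s; 384,000 × 2,689 × 3 × 4 = 12,390,912,000 bytes.
Track C: 3 h 55 min 17 s = 14,117 s; 22,050 × 14,117 × 1 × 4 = 1,245,119,400 bytes.
Track D: 2 h 57 min 13 s = 10,633 s; 28,000 × 10,633 × 3 × 4 = 3,572,688,000 bytes.
Track E: exactly 65 minutes = 3,900 s; 8,000 × 3,900 × 3 × 6 = 561,600,000 bytes.
Track F: 44,100 × 538 × 1 × 4 = 94,903,200 bytes.
Total = 26,960,646,600 bytes = 26960.6 MB.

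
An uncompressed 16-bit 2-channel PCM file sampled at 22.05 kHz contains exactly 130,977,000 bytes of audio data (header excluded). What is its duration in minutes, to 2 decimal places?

Byte rate = 22,050 × 2 × 2 = 88,200 bytes/s.
Duration = 130,977,000 / 88,200 = 1,485 s.
1,485 s / 60 = 24.75 minutes.

24.75 minutes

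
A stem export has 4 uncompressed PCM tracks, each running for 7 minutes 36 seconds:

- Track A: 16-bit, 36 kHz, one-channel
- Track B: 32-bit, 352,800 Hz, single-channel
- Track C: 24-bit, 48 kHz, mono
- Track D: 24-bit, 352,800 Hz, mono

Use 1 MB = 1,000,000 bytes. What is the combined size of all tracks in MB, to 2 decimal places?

1224.63 MB

7 minutes 36 seconds = 456 s.
Track A: 36,000 × 456 × 2 × 1 = 32,832,000 bytes.
Track B: 352,800 × 456 × 4 × 1 = 643,507,200 bytes.
Track C: 48,000 × 456 × 3 × 1 = 65,664,000 bytes.
Track D: 352,800 × 456 × 3 × 1 = 482,630,400 bytes.
Total = 1,224,633,600 bytes = 1224.63 MB.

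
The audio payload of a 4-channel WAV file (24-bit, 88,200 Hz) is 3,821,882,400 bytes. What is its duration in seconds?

3,611 seconds

Byte rate = 88,200 × 3 × 4 = 1,058,400 bytes/s.
Duration = 3,821,882,400 / 1,058,400 = 3,611 s.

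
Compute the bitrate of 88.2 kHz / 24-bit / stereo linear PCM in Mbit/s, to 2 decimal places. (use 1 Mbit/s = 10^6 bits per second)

4.23 Mbit/s

Bit rate = 88,200 × 24 × 2 = 4,233,600 bits/s.
= 4.23 Mbit/s.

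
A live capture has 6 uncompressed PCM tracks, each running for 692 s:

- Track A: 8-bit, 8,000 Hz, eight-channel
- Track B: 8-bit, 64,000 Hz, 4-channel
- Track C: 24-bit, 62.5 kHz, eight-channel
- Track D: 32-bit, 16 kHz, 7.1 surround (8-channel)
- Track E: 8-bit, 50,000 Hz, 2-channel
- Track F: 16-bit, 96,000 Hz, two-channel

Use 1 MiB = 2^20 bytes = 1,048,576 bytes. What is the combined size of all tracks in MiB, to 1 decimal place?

1858.4 MiB

Track A: 8,000 × 692 × 1 × 8 = 44,288,000 bytes.
Track B: 64,000 × 692 × 1 × 4 = 177,152,000 bytes.
Track C: 62,500 × 692 × 3 × 8 = 1,038,000,000 bytes.
Track D: 16,000 × 692 × 4 × 8 = 354,304,000 bytes.
Track E: 50,000 × 692 × 1 × 2 = 69,200,000 bytes.
Track F: 96,000 × 692 × 2 × 2 = 265,728,000 bytes.
Total = 1,948,672,000 bytes = 1858.4 MiB.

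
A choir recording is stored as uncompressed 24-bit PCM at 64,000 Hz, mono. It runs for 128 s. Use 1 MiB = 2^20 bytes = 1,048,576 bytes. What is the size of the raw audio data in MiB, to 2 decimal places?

Bytes = 64,000 samples/s × 128 s × 3 bytes/sample × 1 ch = 24,576,000 bytes.
24,576,000 / 1,048,576 = 23.44 MiB.

23.44 MiB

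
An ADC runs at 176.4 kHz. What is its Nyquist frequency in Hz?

Nyquist frequency = sample rate / 2 = 176,400 / 2 = 88,200 Hz.

88,200 Hz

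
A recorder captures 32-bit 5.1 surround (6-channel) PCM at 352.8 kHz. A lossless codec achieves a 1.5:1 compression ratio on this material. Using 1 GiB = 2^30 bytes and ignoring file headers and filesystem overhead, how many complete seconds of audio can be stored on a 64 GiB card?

12,173 seconds

Uncompressed byte rate = 352,800 × 4 × 6 = 8,467,200 bytes/s.
After 1.5:1 compression, effective rate ≈ 5644800 bytes/s.
Capacity = 64 × 1,073,741,824 = 68,719,476,736 bytes.
68,719,476,736 / effective rate ≈ 12173.94 s → 12,173 seconds.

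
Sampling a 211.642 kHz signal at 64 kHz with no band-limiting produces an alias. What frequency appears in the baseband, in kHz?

19.642 kHz

Nyquist = 64,000/2 = 32,000 Hz; 211,642 Hz exceeds it.
Alias = |211,642 − 3×64,000| = |211,642 − 192,000| = 19,642 Hz = 19.642 kHz.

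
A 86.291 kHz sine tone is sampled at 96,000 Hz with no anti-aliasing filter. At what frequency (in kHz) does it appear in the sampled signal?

9.709 kHz

Nyquist = 96,000/2 = 48,000 Hz; 86,291 Hz exceeds it.
Alias = |86,291 − 1×96,000| = |86,291 − 96,000| = 9,709 Hz = 9.709 kHz.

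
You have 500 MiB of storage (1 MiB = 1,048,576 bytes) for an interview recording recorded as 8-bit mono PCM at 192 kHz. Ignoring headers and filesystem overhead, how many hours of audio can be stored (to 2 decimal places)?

Uncompressed byte rate = 192,000 × 1 × 1 = 192,000 bytes/s.
Capacity = 500 × 1,048,576 = 524,288,000 bytes.
524,288,000 / 192,000 ≈ 2730.67 s → 0.76 hours.

0.76 hours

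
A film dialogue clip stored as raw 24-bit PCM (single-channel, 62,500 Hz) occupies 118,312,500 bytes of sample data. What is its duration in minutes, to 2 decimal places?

10.52 minutes

Byte rate = 62,500 × 3 × 1 = 187,500 bytes/s.
Duration = 118,312,500 / 187,500 = 631 s.
631 s / 60 = 10.52 minutes.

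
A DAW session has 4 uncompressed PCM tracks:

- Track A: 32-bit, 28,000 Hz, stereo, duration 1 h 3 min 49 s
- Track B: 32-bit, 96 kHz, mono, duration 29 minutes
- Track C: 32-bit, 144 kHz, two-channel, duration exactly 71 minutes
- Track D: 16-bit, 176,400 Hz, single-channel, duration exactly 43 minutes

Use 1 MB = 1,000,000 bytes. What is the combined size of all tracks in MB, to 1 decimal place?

Track A: 1 h 3 min 49 s = 3,829 s; 28,000 × 3,829 × 4 × 2 = 857,696,000 bytes.
Track B: 29 minutes = 1,740 s; 96,000 × 1,740 × 4 × 1 = 668,160,000 bytes.
Track C: exactly 71 minutes = 4,260 s; 144,000 × 4,260 × 4 × 2 = 4,907,520,000 bytes.
Track D: exactly 43 minutes = 2,580 s; 176,400 × 2,580 × 2 × 1 = 910,224,000 bytes.
Total = 7,343,600,000 bytes = 7343.6 MB.

7343.6 MB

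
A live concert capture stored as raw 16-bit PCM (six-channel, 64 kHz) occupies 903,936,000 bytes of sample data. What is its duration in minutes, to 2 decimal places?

Byte rate = 64,000 × 2 × 6 = 768,000 bytes/s.
Duration = 903,936,000 / 768,000 = 1,177 s.
1,177 s / 60 = 19.62 minutes.

19.62 minutes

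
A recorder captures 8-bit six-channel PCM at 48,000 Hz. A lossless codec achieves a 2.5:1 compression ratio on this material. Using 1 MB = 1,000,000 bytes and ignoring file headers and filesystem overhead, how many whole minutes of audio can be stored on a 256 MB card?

37 minutes

Uncompressed byte rate = 48,000 × 1 × 6 = 288,000 bytes/s.
After 2.5:1 compression, effective rate ≈ 115200 bytes/s.
Capacity = 256 × 1,000,000 = 256,000,000 bytes.
256,000,000 / effective rate ≈ 2222.22 s → 37 minutes.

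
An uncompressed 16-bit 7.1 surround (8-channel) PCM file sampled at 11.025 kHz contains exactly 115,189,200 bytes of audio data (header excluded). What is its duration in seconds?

Byte rate = 11,025 × 2 × 8 = 176,400 bytes/s.
Duration = 115,189,200 / 176,400 = 653 s.

653 seconds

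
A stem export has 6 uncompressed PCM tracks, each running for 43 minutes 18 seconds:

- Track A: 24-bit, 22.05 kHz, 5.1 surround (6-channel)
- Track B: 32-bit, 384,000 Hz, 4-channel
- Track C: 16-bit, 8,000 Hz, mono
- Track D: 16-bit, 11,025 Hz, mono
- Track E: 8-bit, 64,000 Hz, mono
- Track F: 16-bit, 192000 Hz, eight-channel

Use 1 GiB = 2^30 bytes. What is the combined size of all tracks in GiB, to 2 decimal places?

23.51 GiB

43 minutes 18 seconds = 2,598 s.
Track A: 22,050 × 2,598 × 3 × 6 = 1,031,146,200 bytes.
Track B: 384,000 × 2,598 × 4 × 4 = 15,962,112,000 bytes.
Track C: 8,000 × 2,598 × 2 × 1 = 41,568,000 bytes.
Track D: 11,025 × 2,598 × 2 × 1 = 57,285,900 bytes.
Track E: 64,000 × 2,598 × 1 × 1 = 166,272,000 bytes.
Track F: 192,000 × 2,598 × 2 × 8 = 7,981,056,000 bytes.
Total = 25,239,440,100 bytes = 23.51 GiB.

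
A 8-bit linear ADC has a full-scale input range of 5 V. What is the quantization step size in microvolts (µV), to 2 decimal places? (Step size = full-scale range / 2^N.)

5 V / 2^8 = 5 / 256 V = 19531.25 µV.

19531.25 µV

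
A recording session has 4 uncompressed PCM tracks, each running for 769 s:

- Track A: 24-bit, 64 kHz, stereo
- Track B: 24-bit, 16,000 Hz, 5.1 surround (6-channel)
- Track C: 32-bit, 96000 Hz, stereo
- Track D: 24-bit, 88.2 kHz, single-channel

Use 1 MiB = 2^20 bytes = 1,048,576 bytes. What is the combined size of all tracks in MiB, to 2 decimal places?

1250.11 MiB

Track A: 64,000 × 769 × 3 × 2 = 295,296,000 bytes.
Track B: 16,000 × 769 × 3 × 6 = 221,472,000 bytes.
Track C: 96,000 × 769 × 4 × 2 = 590,592,000 bytes.
Track D: 88,200 × 769 × 3 × 1 = 203,477,400 bytes.
Total = 1,310,837,400 bytes = 1250.11 MiB.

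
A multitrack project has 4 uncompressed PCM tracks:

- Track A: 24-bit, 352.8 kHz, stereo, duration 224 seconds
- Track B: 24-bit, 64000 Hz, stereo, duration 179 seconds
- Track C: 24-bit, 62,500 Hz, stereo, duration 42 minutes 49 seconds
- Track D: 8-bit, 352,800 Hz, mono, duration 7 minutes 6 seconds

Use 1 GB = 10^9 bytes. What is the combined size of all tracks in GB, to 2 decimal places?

Track A: 352,800 × 224 × 3 × 2 = 474,163,200 bytes.
Track B: 64,000 × 179 × 3 × 2 = 68,736,000 bytes.
Track C: 42 minutes 49 seconds = 2,569 s; 62,500 × 2,569 × 3 × 2 = 963,375,000 bytes.
Track D: 7 minutes 6 seconds = 426 s; 352,800 × 426 × 1 × 1 = 150,292,800 bytes.
Total = 1,656,567,000 bytes = 1.66 GB.

1.66 GB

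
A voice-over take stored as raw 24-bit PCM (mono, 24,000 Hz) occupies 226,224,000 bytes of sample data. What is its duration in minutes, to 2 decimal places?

52.37 minutes

Byte rate = 24,000 × 3 × 1 = 72,000 bytes/s.
Duration = 226,224,000 / 72,000 = 3,142 s.
3,142 s / 60 = 52.37 minutes.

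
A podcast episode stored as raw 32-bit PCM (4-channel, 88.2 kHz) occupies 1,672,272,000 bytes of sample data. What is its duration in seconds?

1,185 seconds

Byte rate = 88,200 × 4 × 4 = 1,411,200 bytes/s.
Duration = 1,672,272,000 / 1,411,200 = 1,185 s.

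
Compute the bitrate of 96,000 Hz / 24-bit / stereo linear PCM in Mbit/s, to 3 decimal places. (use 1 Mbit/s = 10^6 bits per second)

Bit rate = 96,000 × 24 × 2 = 4,608,000 bits/s.
= 4.608 Mbit/s.

4.608 Mbit/s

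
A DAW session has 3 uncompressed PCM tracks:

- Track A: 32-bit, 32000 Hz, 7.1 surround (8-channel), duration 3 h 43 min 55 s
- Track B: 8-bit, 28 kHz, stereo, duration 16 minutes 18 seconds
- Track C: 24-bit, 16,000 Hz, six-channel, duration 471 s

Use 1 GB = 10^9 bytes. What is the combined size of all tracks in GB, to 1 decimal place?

Track A: 3 h 43 min 55 s = 13,435 s; 32,000 × 13,435 × 4 × 8 = 13,757,440,000 bytes.
Track B: 16 minutes 18 seconds = 978 s; 28,000 × 978 × 1 × 2 = 54,768,000 bytes.
Track C: 16,000 × 471 × 3 × 6 = 135,648,000 bytes.
Total = 13,947,856,000 bytes = 13.9 GB.

13.9 GB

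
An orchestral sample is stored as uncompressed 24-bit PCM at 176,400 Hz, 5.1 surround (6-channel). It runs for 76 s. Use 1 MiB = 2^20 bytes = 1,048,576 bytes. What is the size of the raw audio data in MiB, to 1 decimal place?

Bytes = 176,400 samples/s × 76 s × 3 bytes/sample × 6 ch = 241,315,200 bytes.
241,315,200 / 1,048,576 = 230.1 MiB.

230.1 MiB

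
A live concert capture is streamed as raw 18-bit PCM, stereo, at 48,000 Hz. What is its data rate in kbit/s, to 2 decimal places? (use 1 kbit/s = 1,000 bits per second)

1728.00 kbit/s

Bit rate = 48,000 × 18 × 2 = 1,728,000 bits/s.
= 1728.00 kbit/s.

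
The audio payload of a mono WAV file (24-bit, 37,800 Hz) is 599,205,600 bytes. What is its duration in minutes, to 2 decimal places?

Byte rate = 37,800 × 3 × 1 = 113,400 bytes/s.
Duration = 599,205,600 / 113,400 = 5,284 s.
5,284 s / 60 = 88.07 minutes.

88.07 minutes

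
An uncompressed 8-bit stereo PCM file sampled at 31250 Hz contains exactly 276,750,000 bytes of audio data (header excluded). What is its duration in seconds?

Byte rate = 31,250 × 1 × 2 = 62,500 bytes/s.
Duration = 276,750,000 / 62,500 = 4,428 s.

4,428 seconds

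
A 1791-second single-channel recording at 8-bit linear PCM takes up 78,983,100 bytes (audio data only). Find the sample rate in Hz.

Bytes = sample_rate × seconds × bytes_per_sample × channels.
sample_rate = 78,983,100 / (1,791 × 1 × 1) = 78,983,100 / 1,791 = 44,100 Hz.

44,100 Hz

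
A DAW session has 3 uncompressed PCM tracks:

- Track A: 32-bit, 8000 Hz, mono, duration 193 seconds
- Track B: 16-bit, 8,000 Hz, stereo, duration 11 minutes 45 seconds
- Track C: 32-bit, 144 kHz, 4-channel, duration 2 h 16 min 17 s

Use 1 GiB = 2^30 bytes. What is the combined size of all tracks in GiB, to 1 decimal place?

17.6 GiB

Track A: 8,000 × 193 × 4 × 1 = 6,176,000 bytes.
Track B: 11 minutes 45 seconds = 705 s; 8,000 × 705 × 2 × 2 = 22,560,000 bytes.
Track C: 2 h 16 min 17 s = 8,177 s; 144,000 × 8,177 × 4 × 4 = 18,839,808,000 bytes.
Total = 18,868,544,000 bytes = 17.6 GiB.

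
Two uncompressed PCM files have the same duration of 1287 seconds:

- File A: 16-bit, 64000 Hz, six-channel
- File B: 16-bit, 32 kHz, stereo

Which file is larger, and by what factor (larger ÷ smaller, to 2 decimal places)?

File A: 64,000 × 2 × 6 = 768,000 bytes/s.
File B: 32,000 × 2 × 2 = 128,000 bytes/s.
File A is larger; ratio = 988,416,000 / 164,736,000 = 6.00.

File A, by a factor of 6.00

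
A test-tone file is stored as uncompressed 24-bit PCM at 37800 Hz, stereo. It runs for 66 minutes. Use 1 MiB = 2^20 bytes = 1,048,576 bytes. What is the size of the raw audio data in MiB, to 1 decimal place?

Duration = 66 minutes = 3,960 s.
Bytes = 37,800 samples/s × 3,960 s × 3 bytes/sample × 2 ch = 898,128,000 bytes.
898,128,000 / 1,048,576 = 856.5 MiB.

856.5 MiB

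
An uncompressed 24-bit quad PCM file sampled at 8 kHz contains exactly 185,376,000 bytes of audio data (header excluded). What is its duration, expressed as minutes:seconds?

32:11

Byte rate = 8,000 × 3 × 4 = 96,000 bytes/s.
Duration = 185,376,000 / 96,000 = 1,931 s.
1,931 s = 32:11.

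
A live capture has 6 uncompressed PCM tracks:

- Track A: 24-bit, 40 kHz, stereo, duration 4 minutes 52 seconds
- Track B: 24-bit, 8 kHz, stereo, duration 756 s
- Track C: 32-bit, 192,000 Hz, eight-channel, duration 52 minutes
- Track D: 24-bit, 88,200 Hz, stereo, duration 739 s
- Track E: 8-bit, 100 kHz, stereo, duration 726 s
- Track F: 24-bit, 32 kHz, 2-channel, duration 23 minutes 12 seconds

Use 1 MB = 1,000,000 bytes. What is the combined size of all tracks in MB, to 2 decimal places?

Track A: 4 minutes 52 seconds = 292 s; 40,000 × 292 × 3 × 2 = 70,080,000 bytes.
Track B: 8,000 × 756 × 3 × 2 = 36,288,000 bytes.
Track C: 52 minutes = 3,120 s; 192,000 × 3,120 × 4 × 8 = 19,169,280,000 bytes.
Track D: 88,200 × 739 × 3 × 2 = 391,078,800 bytes.
Track E: 100,000 × 726 × 1 × 2 = 145,200,000 bytes.
Track F: 23 minutes 12 seconds = 1,392 s; 32,000 × 1,392 × 3 × 2 = 267,264,000 bytes.
Total = 20,079,190,800 bytes = 20079.19 MB.

20079.19 MB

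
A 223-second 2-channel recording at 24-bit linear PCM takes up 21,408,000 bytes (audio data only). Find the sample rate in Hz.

16,000 Hz

Bytes = sample_rate × seconds × bytes_per_sample × channels.
sample_rate = 21,408,000 / (223 × 3 × 2) = 21,408,000 / 1,338 = 16,000 Hz.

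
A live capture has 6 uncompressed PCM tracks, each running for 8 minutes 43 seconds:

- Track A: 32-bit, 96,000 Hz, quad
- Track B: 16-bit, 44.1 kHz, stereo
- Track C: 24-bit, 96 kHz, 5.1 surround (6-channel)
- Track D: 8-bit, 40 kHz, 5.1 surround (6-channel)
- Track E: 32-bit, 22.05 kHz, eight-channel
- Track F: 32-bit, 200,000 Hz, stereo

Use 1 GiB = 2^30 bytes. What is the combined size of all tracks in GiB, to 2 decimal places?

2.92 GiB

8 minutes 43 seconds = 523 s.
Track A: 96,000 × 523 × 4 × 4 = 803,328,000 bytes.
Track B: 44,100 × 523 × 2 × 2 = 92,257,200 bytes.
Track C: 96,000 × 523 × 3 × 6 = 903,744,000 bytes.
Track D: 40,000 × 523 × 1 × 6 = 125,520,000 bytes.
Track E: 22,050 × 523 × 4 × 8 = 369,028,800 bytes.
Track F: 200,000 × 523 × 4 × 2 = 836,800,000 bytes.
Total = 3,130,678,000 bytes = 2.92 GiB.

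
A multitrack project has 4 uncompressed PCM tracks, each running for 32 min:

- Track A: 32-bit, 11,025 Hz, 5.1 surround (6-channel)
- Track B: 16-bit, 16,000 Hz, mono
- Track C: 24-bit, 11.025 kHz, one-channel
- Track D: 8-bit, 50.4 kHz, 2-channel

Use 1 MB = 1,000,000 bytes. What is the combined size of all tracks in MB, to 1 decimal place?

826.5 MB

32 min = 1,920 s.
Track A: 11,025 × 1,920 × 4 × 6 = 508,032,000 bytes.
Track B: 16,000 × 1,920 × 2 × 1 = 61,440,000 bytes.
Track C: 11,025 × 1,920 × 3 × 1 = 63,504,000 bytes.
Track D: 50,400 × 1,920 × 1 × 2 = 193,536,000 bytes.
Total = 826,512,000 bytes = 826.5 MB.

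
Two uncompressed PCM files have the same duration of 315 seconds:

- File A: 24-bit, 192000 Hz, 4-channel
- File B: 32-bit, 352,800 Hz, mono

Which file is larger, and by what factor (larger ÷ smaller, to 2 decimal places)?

File A: 192,000 × 3 × 4 = 2,304,000 bytes/s.
File B: 352,800 × 4 × 1 = 1,411,200 bytes/s.
File A is larger; ratio = 725,760,000 / 444,528,000 = 1.63.

File A, by a factor of 1.63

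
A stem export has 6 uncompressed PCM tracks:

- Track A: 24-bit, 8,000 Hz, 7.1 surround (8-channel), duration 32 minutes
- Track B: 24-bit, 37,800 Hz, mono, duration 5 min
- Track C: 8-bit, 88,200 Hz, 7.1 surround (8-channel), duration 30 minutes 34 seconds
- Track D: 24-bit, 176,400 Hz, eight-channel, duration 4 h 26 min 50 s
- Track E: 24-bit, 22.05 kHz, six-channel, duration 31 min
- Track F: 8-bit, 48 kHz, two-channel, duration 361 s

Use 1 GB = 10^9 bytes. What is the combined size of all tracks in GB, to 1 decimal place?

70.2 GB

Track A: 32 minutes = 1,920 s; 8,000 × 1,920 × 3 × 8 = 368,640,000 bytes.
Track B: 5 min = 300 s; 37,800 × 300 × 3 × 1 = 34,020,000 bytes.
Track C: 30 minutes 34 seconds = 1,834 s; 88,200 × 1,834 × 1 × 8 = 1,294,070,400 bytes.
Track D: 4 h 26 min 50 s = 16,010 s; 176,400 × 16,010 × 3 × 8 = 67,779,936,000 bytes.
Track E: 31 min = 1,860 s; 22,050 × 1,860 × 3 × 6 = 738,234,000 bytes.
Track F: 48,000 × 361 × 1 × 2 = 34,656,000 bytes.
Total = 70,249,556,400 bytes = 70.2 GB.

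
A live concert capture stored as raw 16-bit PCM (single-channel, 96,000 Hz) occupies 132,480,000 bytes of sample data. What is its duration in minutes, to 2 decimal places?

Byte rate = 96,000 × 2 × 1 = 192,000 bytes/s.
Duration = 132,480,000 / 192,000 = 690 s.
690 s / 60 = 11.50 minutes.

11.50 minutes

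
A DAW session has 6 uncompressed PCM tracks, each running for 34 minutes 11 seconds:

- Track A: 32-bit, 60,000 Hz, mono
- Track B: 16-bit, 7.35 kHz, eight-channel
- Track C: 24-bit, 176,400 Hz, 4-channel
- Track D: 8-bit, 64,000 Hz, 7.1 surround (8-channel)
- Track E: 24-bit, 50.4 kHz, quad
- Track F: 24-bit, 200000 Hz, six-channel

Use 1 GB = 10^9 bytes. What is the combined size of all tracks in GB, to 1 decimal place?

14.7 GB

34 minutes 11 seconds = 2,051 s.
Track A: 60,000 × 2,051 × 4 × 1 = 492,240,000 bytes.
Track B: 7,350 × 2,051 × 2 × 8 = 241,197,600 bytes.
Track C: 176,400 × 2,051 × 3 × 4 = 4,341,556,800 bytes.
Track D: 64,000 × 2,051 × 1 × 8 = 1,050,112,000 bytes.
Track E: 50,400 × 2,051 × 3 × 4 = 1,240,444,800 bytes.
Track F: 200,000 × 2,051 × 3 × 6 = 7,383,600,000 bytes.
Total = 14,749,151,200 bytes = 14.7 GB.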